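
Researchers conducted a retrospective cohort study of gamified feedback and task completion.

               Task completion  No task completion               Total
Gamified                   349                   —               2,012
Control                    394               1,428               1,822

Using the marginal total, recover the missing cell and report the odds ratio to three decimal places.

0.761

The missing cell is in the exposed row: 2012 − 349 = 1663.
So a = 349, b = 1663, c = 394, d = 1428.
OR = (a·d)/(b·c) = (349 × 1428) / (1663 × 394) = 498372 / 655222 = 0.76062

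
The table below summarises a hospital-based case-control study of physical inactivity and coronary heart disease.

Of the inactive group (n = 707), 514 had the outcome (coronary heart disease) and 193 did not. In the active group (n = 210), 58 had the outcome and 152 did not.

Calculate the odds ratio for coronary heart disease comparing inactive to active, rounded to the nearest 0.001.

From the description: a = 514, b = 193, c = 58, d = 152.
OR = (a·d)/(b·c) = (514 × 152) / (193 × 58) = 78128 / 11194 = 6.97945
The odds of coronary heart disease are about 6.98 times as high in the inactive group.

6.979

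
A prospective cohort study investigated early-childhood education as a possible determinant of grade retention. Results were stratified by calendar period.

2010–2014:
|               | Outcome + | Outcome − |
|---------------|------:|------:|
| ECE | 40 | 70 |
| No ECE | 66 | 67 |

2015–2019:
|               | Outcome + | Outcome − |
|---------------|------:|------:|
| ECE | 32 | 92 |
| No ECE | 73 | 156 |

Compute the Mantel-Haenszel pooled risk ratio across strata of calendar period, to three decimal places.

0.768

RR_MH = Σ(aᵢ·n₀ᵢ/nᵢ) / Σ(cᵢ·n₁ᵢ/nᵢ), with n₁ᵢ = aᵢ+bᵢ (exposed), n₀ᵢ = cᵢ+dᵢ (unexposed), nᵢ = n₁ᵢ+n₀ᵢ.
Stratum 1 (2010–2014): n₁ = 110, n₀ = 133, n = 243; a·n₀/n = 40·133/243 = 21.8930; c·n₁/n = 66·110/243 = 29.8765
Stratum 2 (2015–2019): n₁ = 124, n₀ = 229, n = 353; a·n₀/n = 32·229/353 = 20.7592; c·n₁/n = 73·124/353 = 25.6431
RR_MH = (21.8930 + 20.7592) / (29.8765 + 25.6431) = 42.6522 / 55.5196 = 0.76824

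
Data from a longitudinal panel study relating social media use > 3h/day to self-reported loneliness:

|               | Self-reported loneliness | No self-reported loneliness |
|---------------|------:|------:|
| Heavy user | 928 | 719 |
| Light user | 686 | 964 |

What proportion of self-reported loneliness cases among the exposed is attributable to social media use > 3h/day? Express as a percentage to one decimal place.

26.2

Cells: a = 928, b = 719, c = 686, d = 964.
Risk in exposed = 928/1647 = 0.56345; risk in unexposed = 686/1650 = 0.41576.
RR = 0.56345/0.41576 = 1.35523
AR% = (RR − 1)/RR × 100 = (1.35523 − 1)/1.35523 × 100 = 26.2120%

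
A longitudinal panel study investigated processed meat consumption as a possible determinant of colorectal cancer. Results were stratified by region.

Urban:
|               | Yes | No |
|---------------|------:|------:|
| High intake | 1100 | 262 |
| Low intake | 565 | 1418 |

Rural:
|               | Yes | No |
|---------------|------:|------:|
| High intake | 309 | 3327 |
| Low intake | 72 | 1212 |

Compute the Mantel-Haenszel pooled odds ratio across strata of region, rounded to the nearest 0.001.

OR_MH = Σ(aᵢdᵢ/nᵢ) / Σ(bᵢcᵢ/nᵢ), where nᵢ is the stratum total.
Stratum 1 (Urban): n = 3345; a·d/n = 1100·1418/3345 = 466.3079; b·c/n = 262·565/3345 = 44.2541
Stratum 2 (Rural): n = 4920; a·d/n = 309·1212/4920 = 76.1195; b·c/n = 3327·72/4920 = 48.6878
OR_MH = (466.3079 + 76.1195) / (44.2541 + 48.6878) = 542.4274 / 92.9419 = 5.83620

5.836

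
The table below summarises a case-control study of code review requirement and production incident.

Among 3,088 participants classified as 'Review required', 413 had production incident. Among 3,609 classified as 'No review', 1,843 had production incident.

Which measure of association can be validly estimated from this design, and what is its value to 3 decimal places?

From the description: a = 413, b = 2675, c = 1843, d = 1766.
This is a case-control study: participants were sampled on outcome status, so risks in the source population cannot be estimated directly — relative risk is not valid here. The odds ratio is the appropriate measure.
OR = (a·d)/(b·c) = (413 × 1766) / (2675 × 1843) = 729358 / 4930025 = 0.14794

0.148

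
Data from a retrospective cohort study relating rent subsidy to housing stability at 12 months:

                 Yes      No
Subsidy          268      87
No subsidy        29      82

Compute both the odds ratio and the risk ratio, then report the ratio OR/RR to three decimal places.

Cells: a = 268, b = 87, c = 29, d = 82.
OR = (268·82)/(87·29) = 21976/2523 = 8.71027
Risk in exposed = 268/355 = 0.75493; risk in unexposed = 29/111 = 0.26126; RR = 2.88956
OR/RR = 8.71027 / 2.88956 = 3.01439
The outcome is not rare, so the OR lies further from 1 than the RR.

3.014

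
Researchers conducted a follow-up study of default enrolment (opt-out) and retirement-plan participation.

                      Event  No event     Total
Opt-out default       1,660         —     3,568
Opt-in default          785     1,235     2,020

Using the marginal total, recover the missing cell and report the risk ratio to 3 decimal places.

1.197

The missing cell is in the exposed row: 3568 − 1660 = 1908.
So a = 1660, b = 1908, c = 785, d = 1235.
RR = [a/(a+b)] / [c/(c+d)] = (1660/3568) / (785/2020) = 0.46525/0.38861 = 1.19720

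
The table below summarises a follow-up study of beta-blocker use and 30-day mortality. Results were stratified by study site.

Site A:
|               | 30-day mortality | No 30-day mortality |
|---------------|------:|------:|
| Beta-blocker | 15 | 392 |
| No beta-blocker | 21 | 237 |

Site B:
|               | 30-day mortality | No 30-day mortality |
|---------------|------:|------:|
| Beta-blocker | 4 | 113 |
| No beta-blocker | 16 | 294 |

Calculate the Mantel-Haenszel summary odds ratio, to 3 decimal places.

0.488

OR_MH = Σ(aᵢdᵢ/nᵢ) / Σ(bᵢcᵢ/nᵢ), where nᵢ is the stratum total.
Stratum 1 (Site A): n = 665; a·d/n = 15·237/665 = 5.3459; b·c/n = 392·21/665 = 12.3789
Stratum 2 (Site B): n = 427; a·d/n = 4·294/427 = 2.7541; b·c/n = 113·16/427 = 4.2342
OR_MH = (5.3459 + 2.7541) / (12.3789 + 4.2342) = 8.1000 / 16.6131 = 0.48756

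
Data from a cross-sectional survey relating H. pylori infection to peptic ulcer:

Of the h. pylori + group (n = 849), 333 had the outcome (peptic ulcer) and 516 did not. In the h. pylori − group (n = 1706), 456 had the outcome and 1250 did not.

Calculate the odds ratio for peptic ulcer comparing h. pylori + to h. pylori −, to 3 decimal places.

From the description: a = 333, b = 516, c = 456, d = 1250.
OR = (a·d)/(b·c) = (333 × 1250) / (516 × 456) = 416250 / 235296 = 1.76905
The odds of peptic ulcer are about 1.77 times as high in the h. pylori + group.

1.769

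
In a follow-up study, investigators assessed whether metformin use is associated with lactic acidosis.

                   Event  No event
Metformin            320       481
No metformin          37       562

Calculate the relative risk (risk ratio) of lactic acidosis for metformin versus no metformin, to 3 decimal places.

6.468

Cells: a = 320, b = 481, c = 37, d = 562.
Risk in exposed = 320/801 = 0.39950; risk in unexposed = 37/599 = 0.06177.
RR = 0.39950 / 0.06177 = 6.46759
The risk among the exposed is 6.47 times that among the unexposed.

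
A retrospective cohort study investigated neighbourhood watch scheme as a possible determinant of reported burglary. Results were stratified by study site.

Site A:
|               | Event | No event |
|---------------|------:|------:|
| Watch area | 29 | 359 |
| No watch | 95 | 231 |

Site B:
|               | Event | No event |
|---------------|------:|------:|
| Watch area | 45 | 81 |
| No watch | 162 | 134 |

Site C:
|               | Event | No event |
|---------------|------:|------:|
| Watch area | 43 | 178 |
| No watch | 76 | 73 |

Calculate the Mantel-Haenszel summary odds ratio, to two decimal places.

OR_MH = Σ(aᵢdᵢ/nᵢ) / Σ(bᵢcᵢ/nᵢ), where nᵢ is the stratum total.
Stratum 1 (Site A): n = 714; a·d/n = 29·231/714 = 9.3824; b·c/n = 359·95/714 = 47.7661
Stratum 2 (Site B): n = 422; a·d/n = 45·134/422 = 14.2891; b·c/n = 81·162/422 = 31.0948
Stratum 3 (Site C): n = 370; a·d/n = 43·73/370 = 8.4838; b·c/n = 178·76/370 = 36.5622
OR_MH = (9.3824 + 14.2891 + 8.4838) / (47.7661 + 31.0948 + 36.5622) = 32.1552 / 115.4231 = 0.27859

0.28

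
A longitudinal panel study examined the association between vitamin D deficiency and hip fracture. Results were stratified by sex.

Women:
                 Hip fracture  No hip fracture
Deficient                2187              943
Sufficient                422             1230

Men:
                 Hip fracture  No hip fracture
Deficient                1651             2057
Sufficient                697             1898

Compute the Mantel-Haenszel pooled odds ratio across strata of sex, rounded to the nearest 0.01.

3.41

OR_MH = Σ(aᵢdᵢ/nᵢ) / Σ(bᵢcᵢ/nᵢ), where nᵢ is the stratum total.
Stratum 1 (Women): n = 4782; a·d/n = 2187·1230/4782 = 562.5282; b·c/n = 943·422/4782 = 83.2175
Stratum 2 (Men): n = 6303; a·d/n = 1651·1898/6303 = 497.1598; b·c/n = 2057·697/6303 = 227.4677
OR_MH = (562.5282 + 497.1598) / (83.2175 + 227.4677) = 1059.6880 / 310.6852 = 3.41081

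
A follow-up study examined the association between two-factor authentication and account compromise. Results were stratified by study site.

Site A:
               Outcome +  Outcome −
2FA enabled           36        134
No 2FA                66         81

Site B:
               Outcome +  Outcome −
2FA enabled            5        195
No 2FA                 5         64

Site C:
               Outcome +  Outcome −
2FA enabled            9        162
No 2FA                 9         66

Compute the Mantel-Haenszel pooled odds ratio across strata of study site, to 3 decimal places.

0.342

OR_MH = Σ(aᵢdᵢ/nᵢ) / Σ(bᵢcᵢ/nᵢ), where nᵢ is the stratum total.
Stratum 1 (Site A): n = 317; a·d/n = 36·81/317 = 9.1987; b·c/n = 134·66/317 = 27.8991
Stratum 2 (Site B): n = 269; a·d/n = 5·64/269 = 1.1896; b·c/n = 195·5/269 = 3.6245
Stratum 3 (Site C): n = 246; a·d/n = 9·66/246 = 2.4146; b·c/n = 162·9/246 = 5.9268
OR_MH = (9.1987 + 1.1896 + 2.4146) / (27.8991 + 3.6245 + 5.9268) = 12.8030 / 37.4504 = 0.34186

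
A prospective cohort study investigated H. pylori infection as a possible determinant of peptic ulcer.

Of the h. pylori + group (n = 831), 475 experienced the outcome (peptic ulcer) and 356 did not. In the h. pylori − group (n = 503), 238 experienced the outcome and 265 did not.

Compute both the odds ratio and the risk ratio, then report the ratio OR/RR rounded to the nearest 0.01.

From the description: a = 475, b = 356, c = 238, d = 265.
OR = (475·265)/(356·238) = 125875/84728 = 1.48564
Risk in exposed = 475/831 = 0.57160; risk in unexposed = 238/503 = 0.47316; RR = 1.20805
OR/RR = 1.48564 / 1.20805 = 1.22978
The outcome is not rare, so the OR lies further from 1 than the RR.

1.23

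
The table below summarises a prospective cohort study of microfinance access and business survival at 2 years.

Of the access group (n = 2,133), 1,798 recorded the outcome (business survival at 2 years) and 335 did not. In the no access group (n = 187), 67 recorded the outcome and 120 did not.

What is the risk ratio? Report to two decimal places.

From the description: a = 1798, b = 335, c = 67, d = 120.
Risk in exposed = 1798/2133 = 0.84294; risk in unexposed = 67/187 = 0.35829.
RR = 0.84294 / 0.35829 = 2.35270
The risk among the exposed is 2.35 times that among the unexposed.

2.35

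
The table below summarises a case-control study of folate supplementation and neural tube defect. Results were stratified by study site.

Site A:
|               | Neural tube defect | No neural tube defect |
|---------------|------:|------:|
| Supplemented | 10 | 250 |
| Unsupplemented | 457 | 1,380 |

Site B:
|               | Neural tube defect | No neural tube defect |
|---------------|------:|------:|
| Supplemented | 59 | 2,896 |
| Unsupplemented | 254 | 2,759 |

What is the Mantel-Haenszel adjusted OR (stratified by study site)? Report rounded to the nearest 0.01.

OR_MH = Σ(aᵢdᵢ/nᵢ) / Σ(bᵢcᵢ/nᵢ), where nᵢ is the stratum total.
Stratum 1 (Site A): n = 2097; a·d/n = 10·1380/2097 = 6.5808; b·c/n = 250·457/2097 = 54.4826
Stratum 2 (Site B): n = 5968; a·d/n = 59·2759/5968 = 27.2756; b·c/n = 2896·254/5968 = 123.2547
OR_MH = (6.5808 + 27.2756) / (54.4826 + 123.2547) = 33.8565 / 177.7373 = 0.19049

0.19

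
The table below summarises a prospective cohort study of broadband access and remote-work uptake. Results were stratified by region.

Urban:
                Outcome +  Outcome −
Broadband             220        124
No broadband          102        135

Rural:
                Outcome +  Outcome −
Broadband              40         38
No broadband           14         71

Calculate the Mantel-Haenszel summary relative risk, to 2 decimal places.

RR_MH = Σ(aᵢ·n₀ᵢ/nᵢ) / Σ(cᵢ·n₁ᵢ/nᵢ), with n₁ᵢ = aᵢ+bᵢ (exposed), n₀ᵢ = cᵢ+dᵢ (unexposed), nᵢ = n₁ᵢ+n₀ᵢ.
Stratum 1 (Urban): n₁ = 344, n₀ = 237, n = 581; a·n₀/n = 220·237/581 = 89.7418; c·n₁/n = 102·344/581 = 60.3924
Stratum 2 (Rural): n₁ = 78, n₀ = 85, n = 163; a·n₀/n = 40·85/163 = 20.8589; c·n₁/n = 14·78/163 = 6.6994
RR_MH = (89.7418 + 20.8589) / (60.3924 + 6.6994) = 110.6007 / 67.0918 = 1.64850

1.65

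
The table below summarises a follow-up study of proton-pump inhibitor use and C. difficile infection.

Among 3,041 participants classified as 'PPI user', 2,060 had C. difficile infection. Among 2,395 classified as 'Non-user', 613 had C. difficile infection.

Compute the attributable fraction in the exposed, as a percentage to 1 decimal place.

From the description: a = 2060, b = 981, c = 613, d = 1782.
Risk in exposed = 2060/3041 = 0.67741; risk in unexposed = 613/2395 = 0.25595.
RR = 0.67741/0.25595 = 2.64665
AR% = (RR − 1)/RR × 100 = (2.64665 − 1)/2.64665 × 100 = 62.2163%

62.2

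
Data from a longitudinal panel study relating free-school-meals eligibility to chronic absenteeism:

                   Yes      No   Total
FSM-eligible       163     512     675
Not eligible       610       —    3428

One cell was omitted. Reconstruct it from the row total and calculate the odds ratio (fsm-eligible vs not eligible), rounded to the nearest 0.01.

1.47

The missing cell is in the unexposed row: 3428 − 610 = 2818.
So a = 163, b = 512, c = 610, d = 2818.
OR = (a·d)/(b·c) = (163 × 2818) / (512 × 610) = 459334 / 312320 = 1.47072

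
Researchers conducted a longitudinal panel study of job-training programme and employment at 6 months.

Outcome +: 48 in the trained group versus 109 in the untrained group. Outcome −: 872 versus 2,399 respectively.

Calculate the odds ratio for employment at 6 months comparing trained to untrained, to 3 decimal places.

From the description: a = 48, b = 872, c = 109, d = 2399.
OR = (a·d)/(b·c) = (48 × 2399) / (872 × 109) = 115152 / 95048 = 1.21151
The odds of employment at 6 months are about 1.21 times as high in the trained group.

1.212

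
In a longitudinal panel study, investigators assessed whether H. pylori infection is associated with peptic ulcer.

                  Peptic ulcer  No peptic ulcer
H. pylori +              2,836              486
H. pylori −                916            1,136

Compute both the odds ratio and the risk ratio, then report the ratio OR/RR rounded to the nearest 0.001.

3.784

Cells: a = 2836, b = 486, c = 916, d = 1136.
OR = (2836·1136)/(486·916) = 3221696/445176 = 7.23690
Risk in exposed = 2836/3322 = 0.85370; risk in unexposed = 916/2052 = 0.44639; RR = 1.91244
OR/RR = 7.23690 / 1.91244 = 3.78412
The outcome is not rare, so the OR lies further from 1 than the RR.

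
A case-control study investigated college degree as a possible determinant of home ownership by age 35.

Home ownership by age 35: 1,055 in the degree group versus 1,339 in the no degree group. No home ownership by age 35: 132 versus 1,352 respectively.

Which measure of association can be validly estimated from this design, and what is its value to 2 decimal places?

8.07

From the description: a = 1055, b = 132, c = 1339, d = 1352.
This is a case-control study: participants were sampled on outcome status, so risks in the source population cannot be estimated directly — relative risk is not valid here. The odds ratio is the appropriate measure.
OR = (a·d)/(b·c) = (1055 × 1352) / (132 × 1339) = 1426360 / 176748 = 8.07002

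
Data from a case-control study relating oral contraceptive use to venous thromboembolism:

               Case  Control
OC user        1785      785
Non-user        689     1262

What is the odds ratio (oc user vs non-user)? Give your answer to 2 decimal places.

4.16

Cells: a = 1785, b = 785, c = 689, d = 1262.
OR = (a·d)/(b·c) = (1785 × 1262) / (785 × 689) = 2252670 / 540865 = 4.16494
The odds of venous thromboembolism are about 4.16 times as high in the oc user group.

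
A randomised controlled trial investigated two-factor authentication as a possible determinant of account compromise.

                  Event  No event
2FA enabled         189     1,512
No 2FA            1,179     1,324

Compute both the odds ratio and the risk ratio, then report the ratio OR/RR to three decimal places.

0.595

Cells: a = 189, b = 1512, c = 1179, d = 1324.
OR = (189·1324)/(1512·1179) = 250236/1782648 = 0.14037
Risk in exposed = 189/1701 = 0.11111; risk in unexposed = 1179/2503 = 0.47103; RR = 0.23589
OR/RR = 0.14037 / 0.23589 = 0.59509
The outcome is not rare, so the OR lies further from 1 than the RR.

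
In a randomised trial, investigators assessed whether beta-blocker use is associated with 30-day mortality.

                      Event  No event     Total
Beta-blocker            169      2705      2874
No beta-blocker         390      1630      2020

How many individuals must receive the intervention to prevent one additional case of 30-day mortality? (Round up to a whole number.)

Risk in treated group = 169/2874 = 0.05880; risk in control = 390/2020 = 0.19307.
Absolute risk reduction = 0.19307 − 0.05880 = 0.13427
NNT = 1 / ARR = 1 / 0.13427 = 7.448 → round up → 8

8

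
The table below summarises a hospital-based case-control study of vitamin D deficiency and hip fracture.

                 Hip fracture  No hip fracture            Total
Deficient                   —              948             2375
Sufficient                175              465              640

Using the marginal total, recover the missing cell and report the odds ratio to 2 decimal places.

The missing cell is in the exposed row: 2375 − 948 = 1427.
So a = 1427, b = 948, c = 175, d = 465.
OR = (a·d)/(b·c) = (1427 × 465) / (948 × 175) = 663555 / 165900 = 3.99973

4.00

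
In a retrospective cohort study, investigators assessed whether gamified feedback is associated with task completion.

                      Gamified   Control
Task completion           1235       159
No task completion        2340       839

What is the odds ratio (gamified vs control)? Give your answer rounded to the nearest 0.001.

Reading the table with exposure as columns: a = 1235 (Gamified, case), b = 2340 (Gamified, non-case), c = 159 (Control, case), d = 839.
OR = (a·d)/(b·c) = (1235 × 839) / (2340 × 159) = 1036165 / 372060 = 2.78494
The odds of task completion are about 2.78 times as high in the gamified group.

2.785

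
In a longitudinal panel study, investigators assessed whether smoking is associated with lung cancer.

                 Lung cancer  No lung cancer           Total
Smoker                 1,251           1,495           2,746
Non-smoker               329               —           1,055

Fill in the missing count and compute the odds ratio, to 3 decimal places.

1.847

The missing cell is in the unexposed row: 1055 − 329 = 726.
So a = 1251, b = 1495, c = 329, d = 726.
OR = (a·d)/(b·c) = (1251 × 726) / (1495 × 329) = 908226 / 491855 = 1.84653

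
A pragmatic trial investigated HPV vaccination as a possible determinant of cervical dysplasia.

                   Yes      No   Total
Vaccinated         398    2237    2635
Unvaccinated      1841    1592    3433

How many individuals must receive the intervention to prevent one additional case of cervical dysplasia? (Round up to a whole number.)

3

Risk in treated group = 398/2635 = 0.15104; risk in control = 1841/3433 = 0.53627.
Absolute risk reduction = 0.53627 − 0.15104 = 0.38522
NNT = 1 / ARR = 1 / 0.38522 = 2.596 → round up → 3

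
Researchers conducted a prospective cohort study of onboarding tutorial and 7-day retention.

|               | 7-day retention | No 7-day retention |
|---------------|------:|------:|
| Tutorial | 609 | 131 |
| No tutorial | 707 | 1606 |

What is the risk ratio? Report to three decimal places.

2.692

Cells: a = 609, b = 131, c = 707, d = 1606.
Risk in exposed = 609/740 = 0.82297; risk in unexposed = 707/2313 = 0.30566.
RR = 0.82297 / 0.30566 = 2.69241
The risk among the exposed is 2.69 times that among the unexposed.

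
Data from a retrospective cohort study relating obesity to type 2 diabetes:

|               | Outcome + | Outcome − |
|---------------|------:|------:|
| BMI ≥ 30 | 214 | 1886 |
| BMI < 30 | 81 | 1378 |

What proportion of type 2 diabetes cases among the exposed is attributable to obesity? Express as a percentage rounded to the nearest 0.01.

45.52

Cells: a = 214, b = 1886, c = 81, d = 1378.
Risk in exposed = 214/2100 = 0.10190; risk in unexposed = 81/1459 = 0.05552.
RR = 0.10190/0.05552 = 1.83554
AR% = (RR − 1)/RR × 100 = (1.83554 − 1)/1.83554 × 100 = 45.5202%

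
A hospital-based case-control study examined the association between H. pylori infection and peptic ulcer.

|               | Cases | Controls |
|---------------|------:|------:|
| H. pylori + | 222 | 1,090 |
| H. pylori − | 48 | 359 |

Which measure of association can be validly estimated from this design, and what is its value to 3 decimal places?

1.523

Cells: a = 222, b = 1090, c = 48, d = 359.
This is a hospital-based case-control study: participants were sampled on outcome status, so risks in the source population cannot be estimated directly — relative risk is not valid here. The odds ratio is the appropriate measure.
OR = (a·d)/(b·c) = (222 × 359) / (1090 × 48) = 79698 / 52320 = 1.52328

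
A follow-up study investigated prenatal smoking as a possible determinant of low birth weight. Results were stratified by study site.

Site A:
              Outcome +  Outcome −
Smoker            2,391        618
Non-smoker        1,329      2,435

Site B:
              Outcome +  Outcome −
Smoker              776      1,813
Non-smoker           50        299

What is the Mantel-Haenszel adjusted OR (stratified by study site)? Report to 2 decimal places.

OR_MH = Σ(aᵢdᵢ/nᵢ) / Σ(bᵢcᵢ/nᵢ), where nᵢ is the stratum total.
Stratum 1 (Site A): n = 6773; a·d/n = 2391·2435/6773 = 859.6021; b·c/n = 618·1329/6773 = 121.2641
Stratum 2 (Site B): n = 2938; a·d/n = 776·299/2938 = 78.9735; b·c/n = 1813·50/2938 = 30.8543
OR_MH = (859.6021 + 78.9735) / (121.2641 + 30.8543) = 938.5755 / 152.1185 = 6.17003

6.17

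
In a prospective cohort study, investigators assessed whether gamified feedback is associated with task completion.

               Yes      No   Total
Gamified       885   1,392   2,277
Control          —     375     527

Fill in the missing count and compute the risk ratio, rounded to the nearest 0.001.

The missing cell is in the unexposed row: 527 − 375 = 152.
So a = 885, b = 1392, c = 152, d = 375.
RR = [a/(a+b)] / [c/(c+d)] = (885/2277) / (152/527) = 0.38867/0.28843 = 1.34756

1.348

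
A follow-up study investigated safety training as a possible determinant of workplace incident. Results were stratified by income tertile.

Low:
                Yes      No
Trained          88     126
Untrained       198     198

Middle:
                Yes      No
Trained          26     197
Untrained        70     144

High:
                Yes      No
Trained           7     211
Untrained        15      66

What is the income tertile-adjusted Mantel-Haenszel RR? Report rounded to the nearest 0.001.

0.618

RR_MH = Σ(aᵢ·n₀ᵢ/nᵢ) / Σ(cᵢ·n₁ᵢ/nᵢ), with n₁ᵢ = aᵢ+bᵢ (exposed), n₀ᵢ = cᵢ+dᵢ (unexposed), nᵢ = n₁ᵢ+n₀ᵢ.
Stratum 1 (Low): n₁ = 214, n₀ = 396, n = 610; a·n₀/n = 88·396/610 = 57.1279; c·n₁/n = 198·214/610 = 69.4623
Stratum 2 (Middle): n₁ = 223, n₀ = 214, n = 437; a·n₀/n = 26·214/437 = 12.7323; c·n₁/n = 70·223/437 = 35.7208
Stratum 3 (High): n₁ = 218, n₀ = 81, n = 299; a·n₀/n = 7·81/299 = 1.8963; c·n₁/n = 15·218/299 = 10.9365
RR_MH = (57.1279 + 12.7323 + 1.8963) / (69.4623 + 35.7208 + 10.9365) = 71.7565 / 116.1196 = 0.61795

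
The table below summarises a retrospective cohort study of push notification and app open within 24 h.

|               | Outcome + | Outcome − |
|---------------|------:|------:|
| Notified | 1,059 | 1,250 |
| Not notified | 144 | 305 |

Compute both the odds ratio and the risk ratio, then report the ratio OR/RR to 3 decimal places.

1.255

Cells: a = 1059, b = 1250, c = 144, d = 305.
OR = (1059·305)/(1250·144) = 322995/180000 = 1.79442
Risk in exposed = 1059/2309 = 0.45864; risk in unexposed = 144/449 = 0.32071; RR = 1.43007
OR/RR = 1.79442 / 1.43007 = 1.25478
The outcome is not rare, so the OR lies further from 1 than the RR.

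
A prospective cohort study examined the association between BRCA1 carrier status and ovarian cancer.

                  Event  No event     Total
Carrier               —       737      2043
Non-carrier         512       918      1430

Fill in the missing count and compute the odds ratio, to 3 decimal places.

The missing cell is in the exposed row: 2043 − 737 = 1306.
So a = 1306, b = 737, c = 512, d = 918.
OR = (a·d)/(b·c) = (1306 × 918) / (737 × 512) = 1198908 / 377344 = 3.17723

3.177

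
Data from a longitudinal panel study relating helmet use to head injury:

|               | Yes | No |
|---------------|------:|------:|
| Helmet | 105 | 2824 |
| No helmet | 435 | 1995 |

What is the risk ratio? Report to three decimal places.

Cells: a = 105, b = 2824, c = 435, d = 1995.
Risk in exposed = 105/2929 = 0.03585; risk in unexposed = 435/2430 = 0.17901.
RR = 0.03585 / 0.17901 = 0.20026
The risk is 80% lower among the exposed than among the unexposed.

0.200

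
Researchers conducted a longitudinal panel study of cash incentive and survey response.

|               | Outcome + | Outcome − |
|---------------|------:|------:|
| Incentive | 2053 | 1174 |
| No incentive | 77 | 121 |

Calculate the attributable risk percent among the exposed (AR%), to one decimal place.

38.9

Cells: a = 2053, b = 1174, c = 77, d = 121.
Risk in exposed = 2053/3227 = 0.63619; risk in unexposed = 77/198 = 0.38889.
RR = 0.63619/0.38889 = 1.63593
AR% = (RR − 1)/RR × 100 = (1.63593 − 1)/1.63593 × 100 = 38.8727%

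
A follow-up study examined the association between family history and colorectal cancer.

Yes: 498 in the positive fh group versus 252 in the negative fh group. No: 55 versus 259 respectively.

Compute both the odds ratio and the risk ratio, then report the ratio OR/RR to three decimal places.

From the description: a = 498, b = 55, c = 252, d = 259.
OR = (498·259)/(55·252) = 128982/13860 = 9.30606
Risk in exposed = 498/553 = 0.90054; risk in unexposed = 252/511 = 0.49315; RR = 1.82610
OR/RR = 9.30606 / 1.82610 = 5.09614
The outcome is not rare, so the OR lies further from 1 than the RR.

5.096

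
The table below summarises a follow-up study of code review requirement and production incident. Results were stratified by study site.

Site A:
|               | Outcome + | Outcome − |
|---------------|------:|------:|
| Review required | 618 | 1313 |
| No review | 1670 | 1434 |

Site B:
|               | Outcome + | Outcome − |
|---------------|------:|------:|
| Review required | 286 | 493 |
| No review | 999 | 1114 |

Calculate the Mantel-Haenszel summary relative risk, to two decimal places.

0.65

RR_MH = Σ(aᵢ·n₀ᵢ/nᵢ) / Σ(cᵢ·n₁ᵢ/nᵢ), with n₁ᵢ = aᵢ+bᵢ (exposed), n₀ᵢ = cᵢ+dᵢ (unexposed), nᵢ = n₁ᵢ+n₀ᵢ.
Stratum 1 (Site A): n₁ = 1931, n₀ = 3104, n = 5035; a·n₀/n = 618·3104/5035 = 380.9875; c·n₁/n = 1670·1931/5035 = 640.4707
Stratum 2 (Site B): n₁ = 779, n₀ = 2113, n = 2892; a·n₀/n = 286·2113/2892 = 208.9620; c·n₁/n = 999·779/2892 = 269.0944
RR_MH = (380.9875 + 208.9620) / (640.4707 + 269.0944) = 589.9495 / 909.5651 = 0.64861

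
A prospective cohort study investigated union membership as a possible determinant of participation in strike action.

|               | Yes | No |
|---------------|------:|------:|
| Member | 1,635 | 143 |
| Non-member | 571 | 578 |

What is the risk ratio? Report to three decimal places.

1.850

Cells: a = 1635, b = 143, c = 571, d = 578.
Risk in exposed = 1635/1778 = 0.91957; risk in unexposed = 571/1149 = 0.49695.
RR = 0.91957 / 0.49695 = 1.85042
The risk among the exposed is 1.85 times that among the unexposed.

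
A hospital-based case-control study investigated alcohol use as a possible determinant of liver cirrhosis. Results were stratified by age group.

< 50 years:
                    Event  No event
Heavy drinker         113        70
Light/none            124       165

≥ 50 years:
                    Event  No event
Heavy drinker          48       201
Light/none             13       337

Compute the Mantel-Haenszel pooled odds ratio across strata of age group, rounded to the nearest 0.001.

OR_MH = Σ(aᵢdᵢ/nᵢ) / Σ(bᵢcᵢ/nᵢ), where nᵢ is the stratum total.
Stratum 1 (< 50 years): n = 472; a·d/n = 113·165/472 = 39.5021; b·c/n = 70·124/472 = 18.3898
Stratum 2 (≥ 50 years): n = 599; a·d/n = 48·337/599 = 27.0050; b·c/n = 201·13/599 = 4.3623
OR_MH = (39.5021 + 27.0050) / (18.3898 + 4.3623) = 66.5071 / 22.7521 = 2.92312

2.923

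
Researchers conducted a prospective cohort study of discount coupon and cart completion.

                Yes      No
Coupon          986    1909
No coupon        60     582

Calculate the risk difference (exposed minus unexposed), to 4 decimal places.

0.2471

Cells: a = 986, b = 1909, c = 60, d = 582.
Risk in exposed = 986/2895 = 0.340587; risk in unexposed = 60/642 = 0.093458.
Risk difference = 0.340587 − 0.093458 = 0.247129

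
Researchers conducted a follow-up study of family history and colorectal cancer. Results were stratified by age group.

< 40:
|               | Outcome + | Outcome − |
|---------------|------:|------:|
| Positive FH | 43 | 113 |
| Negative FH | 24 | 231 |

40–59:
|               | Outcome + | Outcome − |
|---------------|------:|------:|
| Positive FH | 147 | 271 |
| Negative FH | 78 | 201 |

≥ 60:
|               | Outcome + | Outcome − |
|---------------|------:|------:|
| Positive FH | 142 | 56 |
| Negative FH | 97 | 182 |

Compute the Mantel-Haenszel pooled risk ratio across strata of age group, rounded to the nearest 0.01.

RR_MH = Σ(aᵢ·n₀ᵢ/nᵢ) / Σ(cᵢ·n₁ᵢ/nᵢ), with n₁ᵢ = aᵢ+bᵢ (exposed), n₀ᵢ = cᵢ+dᵢ (unexposed), nᵢ = n₁ᵢ+n₀ᵢ.
Stratum 1 (< 40): n₁ = 156, n₀ = 255, n = 411; a·n₀/n = 43·255/411 = 26.6788; c·n₁/n = 24·156/411 = 9.1095
Stratum 2 (40–59): n₁ = 418, n₀ = 279, n = 697; a·n₀/n = 147·279/697 = 58.8422; c·n₁/n = 78·418/697 = 46.7776
Stratum 3 (≥ 60): n₁ = 198, n₀ = 279, n = 477; a·n₀/n = 142·279/477 = 83.0566; c·n₁/n = 97·198/477 = 40.2642
RR_MH = (26.6788 + 58.8422 + 83.0566) / (9.1095 + 46.7776 + 40.2642) = 168.5776 / 96.1513 = 1.75325

1.75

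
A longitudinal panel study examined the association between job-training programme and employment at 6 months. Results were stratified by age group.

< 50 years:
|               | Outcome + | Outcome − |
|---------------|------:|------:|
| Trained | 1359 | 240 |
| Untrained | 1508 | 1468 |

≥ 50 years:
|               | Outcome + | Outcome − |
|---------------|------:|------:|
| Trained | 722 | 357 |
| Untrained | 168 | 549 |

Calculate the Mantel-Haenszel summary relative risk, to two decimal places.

RR_MH = Σ(aᵢ·n₀ᵢ/nᵢ) / Σ(cᵢ·n₁ᵢ/nᵢ), with n₁ᵢ = aᵢ+bᵢ (exposed), n₀ᵢ = cᵢ+dᵢ (unexposed), nᵢ = n₁ᵢ+n₀ᵢ.
Stratum 1 (< 50 years): n₁ = 1599, n₀ = 2976, n = 4575; a·n₀/n = 1359·2976/4575 = 884.0184; c·n₁/n = 1508·1599/4575 = 527.0584
Stratum 2 (≥ 50 years): n₁ = 1079, n₀ = 717, n = 1796; a·n₀/n = 722·717/1796 = 288.2372; c·n₁/n = 168·1079/1796 = 100.9310
RR_MH = (884.0184 + 288.2372) / (527.0584 + 100.9310) = 1172.2556 / 627.9893 = 1.86668

1.87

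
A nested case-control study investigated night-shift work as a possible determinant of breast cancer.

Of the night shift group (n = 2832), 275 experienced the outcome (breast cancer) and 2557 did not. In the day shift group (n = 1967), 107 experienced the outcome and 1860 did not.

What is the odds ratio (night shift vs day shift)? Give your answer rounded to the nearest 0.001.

From the description: a = 275, b = 2557, c = 107, d = 1860.
OR = (a·d)/(b·c) = (275 × 1860) / (2557 × 107) = 511500 / 273599 = 1.86952
The odds of breast cancer are about 1.87 times as high in the night shift group.

1.870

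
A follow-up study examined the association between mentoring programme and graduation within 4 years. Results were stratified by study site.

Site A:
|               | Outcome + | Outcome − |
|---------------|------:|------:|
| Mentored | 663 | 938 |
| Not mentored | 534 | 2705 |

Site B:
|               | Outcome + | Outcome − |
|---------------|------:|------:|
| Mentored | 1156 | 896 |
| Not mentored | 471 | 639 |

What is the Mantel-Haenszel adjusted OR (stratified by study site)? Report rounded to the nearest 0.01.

OR_MH = Σ(aᵢdᵢ/nᵢ) / Σ(bᵢcᵢ/nᵢ), where nᵢ is the stratum total.
Stratum 1 (Site A): n = 4840; a·d/n = 663·2705/4840 = 370.5403; b·c/n = 938·534/4840 = 103.4901
Stratum 2 (Site B): n = 3162; a·d/n = 1156·639/3162 = 233.6129; b·c/n = 896·471/3162 = 133.4649
OR_MH = (370.5403 + 233.6129) / (103.4901 + 133.4649) = 604.1532 / 236.9550 = 2.54965

2.55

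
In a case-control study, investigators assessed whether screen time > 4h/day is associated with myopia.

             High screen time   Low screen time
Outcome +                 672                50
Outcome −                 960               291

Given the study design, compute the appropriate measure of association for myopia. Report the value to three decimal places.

4.074

Reading the table with exposure as columns: a = 672 (High screen time, case), b = 960 (High screen time, non-case), c = 50 (Low screen time, case), d = 291.
This is a case-control study: participants were sampled on outcome status, so risks in the source population cannot be estimated directly — relative risk is not valid here. The odds ratio is the appropriate measure.
OR = (a·d)/(b·c) = (672 × 291) / (960 × 50) = 195552 / 48000 = 4.07400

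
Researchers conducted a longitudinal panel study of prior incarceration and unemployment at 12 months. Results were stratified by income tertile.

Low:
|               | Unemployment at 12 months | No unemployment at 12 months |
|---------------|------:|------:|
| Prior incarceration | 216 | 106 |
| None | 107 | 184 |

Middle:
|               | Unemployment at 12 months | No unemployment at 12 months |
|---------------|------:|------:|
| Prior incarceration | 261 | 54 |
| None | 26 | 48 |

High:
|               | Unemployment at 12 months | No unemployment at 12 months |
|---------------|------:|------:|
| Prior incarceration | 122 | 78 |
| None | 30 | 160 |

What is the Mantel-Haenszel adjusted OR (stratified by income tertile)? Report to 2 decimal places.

5.23

OR_MH = Σ(aᵢdᵢ/nᵢ) / Σ(bᵢcᵢ/nᵢ), where nᵢ is the stratum total.
Stratum 1 (Low): n = 613; a·d/n = 216·184/613 = 64.8352; b·c/n = 106·107/613 = 18.5024
Stratum 2 (Middle): n = 389; a·d/n = 261·48/389 = 32.2057; b·c/n = 54·26/389 = 3.6093
Stratum 3 (High): n = 390; a·d/n = 122·160/390 = 50.0513; b·c/n = 78·30/390 = 6.0000
OR_MH = (64.8352 + 32.2057 + 50.0513) / (18.5024 + 3.6093 + 6.0000) = 147.0922 / 28.1117 = 5.23242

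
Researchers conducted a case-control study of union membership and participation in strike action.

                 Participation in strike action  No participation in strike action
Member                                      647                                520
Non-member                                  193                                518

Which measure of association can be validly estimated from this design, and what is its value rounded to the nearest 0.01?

3.34

Cells: a = 647, b = 520, c = 193, d = 518.
This is a case-control study: participants were sampled on outcome status, so risks in the source population cannot be estimated directly — relative risk is not valid here. The odds ratio is the appropriate measure.
OR = (a·d)/(b·c) = (647 × 518) / (520 × 193) = 335146 / 100360 = 3.33944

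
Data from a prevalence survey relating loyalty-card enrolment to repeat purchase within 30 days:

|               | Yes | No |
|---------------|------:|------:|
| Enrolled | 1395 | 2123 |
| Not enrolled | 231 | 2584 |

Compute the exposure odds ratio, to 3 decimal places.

Cells: a = 1395, b = 2123, c = 231, d = 2584.
OR = (a·d)/(b·c) = (1395 × 2584) / (2123 × 231) = 3604680 / 490413 = 7.35029
The odds of repeat purchase within 30 days are about 7.35 times as high in the enrolled group.

7.350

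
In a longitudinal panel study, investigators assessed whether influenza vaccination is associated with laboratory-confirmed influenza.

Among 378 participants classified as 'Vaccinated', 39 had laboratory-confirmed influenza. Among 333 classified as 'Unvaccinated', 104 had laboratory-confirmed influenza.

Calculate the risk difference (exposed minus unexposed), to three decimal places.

-0.209

From the description: a = 39, b = 339, c = 104, d = 229.
Risk in exposed = 39/378 = 0.103175; risk in unexposed = 104/333 = 0.312312.
Risk difference = 0.103175 − 0.312312 = -0.209138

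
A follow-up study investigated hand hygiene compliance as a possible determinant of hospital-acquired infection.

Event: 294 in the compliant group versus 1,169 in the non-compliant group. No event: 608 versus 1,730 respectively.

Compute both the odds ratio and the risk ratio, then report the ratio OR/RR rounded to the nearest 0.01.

From the description: a = 294, b = 608, c = 1169, d = 1730.
OR = (294·1730)/(608·1169) = 508620/710752 = 0.71561
Risk in exposed = 294/902 = 0.32594; risk in unexposed = 1169/2899 = 0.40324; RR = 0.80830
OR/RR = 0.71561 / 0.80830 = 0.88532
The outcome is not rare, so the OR lies further from 1 than the RR.

0.89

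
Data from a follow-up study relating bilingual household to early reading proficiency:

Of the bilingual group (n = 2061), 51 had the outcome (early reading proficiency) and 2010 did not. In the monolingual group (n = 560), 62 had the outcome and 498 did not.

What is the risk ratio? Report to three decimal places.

0.224

From the description: a = 51, b = 2010, c = 62, d = 498.
Risk in exposed = 51/2061 = 0.02475; risk in unexposed = 62/560 = 0.11071.
RR = 0.02475 / 0.11071 = 0.22351
The risk is 78% lower among the exposed than among the unexposed.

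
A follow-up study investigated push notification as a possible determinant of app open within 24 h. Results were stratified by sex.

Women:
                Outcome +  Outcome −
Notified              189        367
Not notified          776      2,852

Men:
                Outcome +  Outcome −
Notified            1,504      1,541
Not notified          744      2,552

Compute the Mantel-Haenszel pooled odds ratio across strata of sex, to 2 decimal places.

2.95

OR_MH = Σ(aᵢdᵢ/nᵢ) / Σ(bᵢcᵢ/nᵢ), where nᵢ is the stratum total.
Stratum 1 (Women): n = 4184; a·d/n = 189·2852/4184 = 128.8308; b·c/n = 367·776/4184 = 68.0669
Stratum 2 (Men): n = 6341; a·d/n = 1504·2552/6341 = 605.3001; b·c/n = 1541·744/6341 = 180.8081
OR_MH = (128.8308 + 605.3001) / (68.0669 + 180.8081) = 734.1309 / 248.8750 = 2.94980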